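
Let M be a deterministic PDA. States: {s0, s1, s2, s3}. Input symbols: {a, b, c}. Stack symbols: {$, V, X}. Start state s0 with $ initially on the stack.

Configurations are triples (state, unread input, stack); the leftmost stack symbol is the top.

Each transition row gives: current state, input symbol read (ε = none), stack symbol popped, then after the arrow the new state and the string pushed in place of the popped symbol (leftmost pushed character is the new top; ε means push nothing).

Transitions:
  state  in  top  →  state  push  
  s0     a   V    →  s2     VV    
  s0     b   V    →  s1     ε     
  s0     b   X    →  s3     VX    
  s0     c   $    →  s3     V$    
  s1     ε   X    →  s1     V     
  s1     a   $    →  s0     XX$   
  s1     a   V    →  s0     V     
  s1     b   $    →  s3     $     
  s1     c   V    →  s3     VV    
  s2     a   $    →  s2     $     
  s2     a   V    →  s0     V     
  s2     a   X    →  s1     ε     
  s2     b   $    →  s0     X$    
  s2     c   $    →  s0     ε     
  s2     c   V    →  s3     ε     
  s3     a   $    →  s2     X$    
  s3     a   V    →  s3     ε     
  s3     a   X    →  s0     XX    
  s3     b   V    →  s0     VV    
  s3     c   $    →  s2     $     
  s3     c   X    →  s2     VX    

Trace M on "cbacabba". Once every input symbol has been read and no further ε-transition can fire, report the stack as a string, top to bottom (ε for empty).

V$

(s0, cbacabba, $) ⊢ (s3, bacabba, V$) ⊢ (s0, acabba, VV$) ⊢ (s2, cabba, VVV$) ⊢ (s3, abba, VV$) ⊢ (s3, bba, V$) ⊢ (s0, ba, VV$) ⊢ (s1, a, V$) ⊢ (s0, ε, V$)
All input consumed in state s0 with stack V$.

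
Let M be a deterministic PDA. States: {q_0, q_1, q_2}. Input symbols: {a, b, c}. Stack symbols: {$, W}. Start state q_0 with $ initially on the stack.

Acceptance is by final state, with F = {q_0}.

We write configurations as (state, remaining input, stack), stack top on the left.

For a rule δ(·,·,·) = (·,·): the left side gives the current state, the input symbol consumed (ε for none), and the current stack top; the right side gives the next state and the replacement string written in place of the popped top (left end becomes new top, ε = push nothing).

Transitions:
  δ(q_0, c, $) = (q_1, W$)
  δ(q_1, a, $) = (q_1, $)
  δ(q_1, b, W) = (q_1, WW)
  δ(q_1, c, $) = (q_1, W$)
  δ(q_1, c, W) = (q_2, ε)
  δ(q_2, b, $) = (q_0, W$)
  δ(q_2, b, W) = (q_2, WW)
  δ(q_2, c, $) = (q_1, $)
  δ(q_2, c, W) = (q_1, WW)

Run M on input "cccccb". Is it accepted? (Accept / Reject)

Accept

(q_0, cccccb, $) ⊢ (q_1, ccccb, W$) ⊢ (q_2, cccb, $) ⊢ (q_1, ccb, $) ⊢ (q_1, cb, W$) ⊢ (q_2, b, $) ⊢ (q_0, ε, W$)
All input consumed; state q_0 ∈ F.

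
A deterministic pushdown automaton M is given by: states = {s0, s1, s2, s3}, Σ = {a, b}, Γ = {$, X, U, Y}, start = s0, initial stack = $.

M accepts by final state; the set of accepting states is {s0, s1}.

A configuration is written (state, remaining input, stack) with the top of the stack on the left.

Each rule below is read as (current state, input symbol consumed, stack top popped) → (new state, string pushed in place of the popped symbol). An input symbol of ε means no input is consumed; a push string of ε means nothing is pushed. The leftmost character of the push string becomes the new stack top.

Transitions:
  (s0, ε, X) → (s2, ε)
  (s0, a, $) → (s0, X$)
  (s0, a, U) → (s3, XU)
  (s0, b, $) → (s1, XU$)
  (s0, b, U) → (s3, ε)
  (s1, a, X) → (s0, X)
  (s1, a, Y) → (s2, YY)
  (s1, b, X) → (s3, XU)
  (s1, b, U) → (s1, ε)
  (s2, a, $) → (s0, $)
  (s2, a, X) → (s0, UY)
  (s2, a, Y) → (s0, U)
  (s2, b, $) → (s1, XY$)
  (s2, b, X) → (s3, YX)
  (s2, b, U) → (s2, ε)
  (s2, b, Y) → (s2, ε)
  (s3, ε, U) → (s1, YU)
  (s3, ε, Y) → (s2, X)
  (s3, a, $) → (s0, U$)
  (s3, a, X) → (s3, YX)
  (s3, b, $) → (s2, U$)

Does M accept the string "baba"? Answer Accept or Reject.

Accept

(s0, baba, $) ⊢ (s1, aba, XU$) ⊢ (s0, ba, XU$) ⊢ (s2, ba, U$) ⊢ (s2, a, $) ⊢ (s0, ε, $)
All input consumed; state s0 ∈ F.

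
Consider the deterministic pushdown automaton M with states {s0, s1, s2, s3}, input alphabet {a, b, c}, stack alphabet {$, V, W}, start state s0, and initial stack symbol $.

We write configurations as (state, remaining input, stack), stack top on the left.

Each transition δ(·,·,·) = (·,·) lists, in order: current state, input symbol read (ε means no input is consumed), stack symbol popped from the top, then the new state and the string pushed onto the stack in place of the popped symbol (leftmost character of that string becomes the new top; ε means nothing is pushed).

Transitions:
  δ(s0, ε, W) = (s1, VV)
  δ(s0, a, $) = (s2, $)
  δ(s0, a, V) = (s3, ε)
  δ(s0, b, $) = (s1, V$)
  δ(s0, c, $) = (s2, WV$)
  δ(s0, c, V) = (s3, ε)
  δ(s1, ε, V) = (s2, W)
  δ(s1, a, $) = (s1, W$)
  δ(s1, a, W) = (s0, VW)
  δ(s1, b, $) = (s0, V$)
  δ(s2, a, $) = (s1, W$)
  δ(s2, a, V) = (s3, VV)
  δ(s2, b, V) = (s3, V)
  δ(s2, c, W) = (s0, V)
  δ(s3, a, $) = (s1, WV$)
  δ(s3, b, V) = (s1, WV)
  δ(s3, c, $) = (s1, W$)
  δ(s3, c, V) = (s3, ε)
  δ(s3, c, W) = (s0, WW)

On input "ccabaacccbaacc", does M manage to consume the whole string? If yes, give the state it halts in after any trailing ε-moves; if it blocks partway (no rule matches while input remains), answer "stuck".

s0

(s0, ccabaacccbaacc, $)
  read c, top $: go to s2, push WV$ → (s2, cabaacccbaacc, WV$)
  read c, top W: go to s0, push V → (s0, abaacccbaacc, VV$)
  read a, top V: go to s3, push ε → (s3, baacccbaacc, V$)
  read b, top V: go to s1, push WV → (s1, aacccbaacc, WV$)
  read a, top W: go to s0, push VW → (s0, acccbaacc, VWV$)
  read a, top V: go to s3, push ε → (s3, cccbaacc, WV$)
  read c, top W: go to s0, push WW → (s0, ccbaacc, WWV$)
  ε-move, top W: go to s1, push VV → (s1, ccbaacc, VVWV$)
  ε-move, top V: go to s2, push W → (s2, ccbaacc, WVWV$)
  read c, top W: go to s0, push V → (s0, cbaacc, VVWV$)
  read c, top V: go to s3, push ε → (s3, baacc, VWV$)
  read b, top V: go to s1, push WV → (s1, aacc, WVWV$)
  read a, top W: go to s0, push VW → (s0, acc, VWVWV$)
  read a, top V: go to s3, push ε → (s3, cc, WVWV$)
  read c, top W: go to s0, push WW → (s0, c, WWVWV$)
  ε-move, top W: go to s1, push VV → (s1, c, VVWVWV$)
  ε-move, top V: go to s2, push W → (s2, c, WVWVWV$)
  read c, top W: go to s0, push V → (s0, ε, VVWVWV$)
All input consumed; M is in state s0.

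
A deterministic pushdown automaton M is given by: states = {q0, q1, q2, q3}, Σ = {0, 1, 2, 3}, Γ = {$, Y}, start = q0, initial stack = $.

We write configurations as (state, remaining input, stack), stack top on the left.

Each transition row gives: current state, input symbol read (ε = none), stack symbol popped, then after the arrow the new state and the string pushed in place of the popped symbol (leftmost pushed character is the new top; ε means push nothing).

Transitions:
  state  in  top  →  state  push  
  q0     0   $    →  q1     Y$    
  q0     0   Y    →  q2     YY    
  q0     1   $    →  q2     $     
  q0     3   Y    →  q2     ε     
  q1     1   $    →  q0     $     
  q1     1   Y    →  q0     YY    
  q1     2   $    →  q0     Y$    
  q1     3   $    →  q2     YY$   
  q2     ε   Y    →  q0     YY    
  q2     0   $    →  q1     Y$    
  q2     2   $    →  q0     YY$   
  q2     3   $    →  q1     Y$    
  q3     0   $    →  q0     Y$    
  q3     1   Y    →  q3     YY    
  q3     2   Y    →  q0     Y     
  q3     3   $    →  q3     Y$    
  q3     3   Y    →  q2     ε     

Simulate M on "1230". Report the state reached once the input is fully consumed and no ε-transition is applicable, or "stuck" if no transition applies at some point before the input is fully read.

(q0, 1230, $)
  read 1, top $: go to q2, push $ → (q2, 230, $)
  read 2, top $: go to q0, push YY$ → (q0, 30, YY$)
  read 3, top Y: go to q2, push ε → (q2, 0, Y$)
  ε-move, top Y: go to q0, push YY → (q0, 0, YY$)
  read 0, top Y: go to q2, push YY → (q2, ε, YYY$)
  ε-move, top Y: go to q0, push YY → (q0, ε, YYYY$)
All input consumed; M is in state q0.

q0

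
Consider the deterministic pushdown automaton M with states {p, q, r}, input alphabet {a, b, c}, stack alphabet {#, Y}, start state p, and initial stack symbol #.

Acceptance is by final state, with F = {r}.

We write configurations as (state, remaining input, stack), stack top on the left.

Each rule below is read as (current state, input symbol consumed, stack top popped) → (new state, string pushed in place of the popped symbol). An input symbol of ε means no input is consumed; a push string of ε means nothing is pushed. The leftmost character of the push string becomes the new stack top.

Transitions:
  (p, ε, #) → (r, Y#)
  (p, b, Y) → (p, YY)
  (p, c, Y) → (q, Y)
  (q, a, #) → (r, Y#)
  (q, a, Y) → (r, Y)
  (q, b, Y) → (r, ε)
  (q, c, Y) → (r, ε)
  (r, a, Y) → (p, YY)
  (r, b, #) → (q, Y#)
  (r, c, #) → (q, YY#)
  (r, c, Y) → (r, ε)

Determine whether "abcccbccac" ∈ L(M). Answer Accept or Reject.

Reject

(p, abcccbccac, #)
  ε-move, top #: go to r, push Y# → (r, abcccbccac, Y#)
  read a, top Y: go to p, push YY → (p, bcccbccac, YY#)
  read b, top Y: go to p, push YY → (p, cccbccac, YYY#)
  read c, top Y: go to q, push Y → (q, ccbccac, YYY#)
  read c, top Y: go to r, push ε → (r, cbccac, YY#)
  read c, top Y: go to r, push ε → (r, bccac, Y#)
No transition applies at (r, bccac, Y#); input not fully consumed.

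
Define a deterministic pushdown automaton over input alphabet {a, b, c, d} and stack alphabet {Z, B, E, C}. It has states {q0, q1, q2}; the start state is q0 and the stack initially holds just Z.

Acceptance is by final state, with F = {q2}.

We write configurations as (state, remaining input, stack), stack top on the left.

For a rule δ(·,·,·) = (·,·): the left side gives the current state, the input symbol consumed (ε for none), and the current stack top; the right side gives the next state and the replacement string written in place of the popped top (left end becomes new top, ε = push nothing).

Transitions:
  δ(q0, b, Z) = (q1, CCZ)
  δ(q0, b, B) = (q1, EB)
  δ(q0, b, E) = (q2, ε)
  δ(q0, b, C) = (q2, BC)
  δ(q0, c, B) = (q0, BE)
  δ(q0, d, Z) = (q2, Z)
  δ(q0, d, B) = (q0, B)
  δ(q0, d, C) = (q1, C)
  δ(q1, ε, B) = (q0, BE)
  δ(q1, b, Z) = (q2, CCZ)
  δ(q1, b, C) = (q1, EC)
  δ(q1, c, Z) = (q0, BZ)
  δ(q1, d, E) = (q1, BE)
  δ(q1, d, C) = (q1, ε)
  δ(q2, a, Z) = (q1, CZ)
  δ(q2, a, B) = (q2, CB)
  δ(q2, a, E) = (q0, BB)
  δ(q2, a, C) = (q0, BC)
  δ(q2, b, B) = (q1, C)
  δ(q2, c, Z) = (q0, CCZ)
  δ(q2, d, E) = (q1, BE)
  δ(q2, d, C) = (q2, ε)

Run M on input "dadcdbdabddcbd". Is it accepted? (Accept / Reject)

Reject

(q0, dadcdbdabddcbd, Z)
  read d, top Z: go to q2, push Z → (q2, adcdbdabddcbd, Z)
  read a, top Z: go to q1, push CZ → (q1, dcdbdabddcbd, CZ)
  read d, top C: go to q1, push ε → (q1, cdbdabddcbd, Z)
  read c, top Z: go to q0, push BZ → (q0, dbdabddcbd, BZ)
  read d, top B: go to q0, push B → (q0, bdabddcbd, BZ)
  read b, top B: go to q1, push EB → (q1, dabddcbd, EBZ)
  read d, top E: go to q1, push BE → (q1, abddcbd, BEBZ)
  ε-move, top B: go to q0, push BE → (q0, abddcbd, BEEBZ)
No transition applies at (q0, abddcbd, BEEBZ); input not fully consumed.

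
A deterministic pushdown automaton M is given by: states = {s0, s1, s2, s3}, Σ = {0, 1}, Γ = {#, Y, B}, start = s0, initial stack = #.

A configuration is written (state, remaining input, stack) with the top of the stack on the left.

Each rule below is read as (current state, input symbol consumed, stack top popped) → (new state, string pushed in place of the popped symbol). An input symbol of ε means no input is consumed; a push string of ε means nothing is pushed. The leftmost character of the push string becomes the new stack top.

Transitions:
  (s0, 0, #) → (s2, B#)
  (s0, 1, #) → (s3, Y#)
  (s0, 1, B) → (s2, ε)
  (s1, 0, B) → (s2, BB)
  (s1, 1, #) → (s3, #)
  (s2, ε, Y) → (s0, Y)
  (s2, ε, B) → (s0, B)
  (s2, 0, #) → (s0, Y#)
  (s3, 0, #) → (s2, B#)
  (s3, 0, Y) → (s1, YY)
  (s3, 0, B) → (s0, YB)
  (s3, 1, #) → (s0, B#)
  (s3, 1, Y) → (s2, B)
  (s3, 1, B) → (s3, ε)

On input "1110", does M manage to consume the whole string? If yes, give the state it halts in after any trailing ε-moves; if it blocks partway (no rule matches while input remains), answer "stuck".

s0

(s0, 1110, #) ⊢ (s3, 110, Y#) ⊢ (s2, 10, B#) ⊢ (s0, 10, B#) ⊢ (s2, 0, #) ⊢ (s0, ε, Y#)
All input consumed; M is in state s0.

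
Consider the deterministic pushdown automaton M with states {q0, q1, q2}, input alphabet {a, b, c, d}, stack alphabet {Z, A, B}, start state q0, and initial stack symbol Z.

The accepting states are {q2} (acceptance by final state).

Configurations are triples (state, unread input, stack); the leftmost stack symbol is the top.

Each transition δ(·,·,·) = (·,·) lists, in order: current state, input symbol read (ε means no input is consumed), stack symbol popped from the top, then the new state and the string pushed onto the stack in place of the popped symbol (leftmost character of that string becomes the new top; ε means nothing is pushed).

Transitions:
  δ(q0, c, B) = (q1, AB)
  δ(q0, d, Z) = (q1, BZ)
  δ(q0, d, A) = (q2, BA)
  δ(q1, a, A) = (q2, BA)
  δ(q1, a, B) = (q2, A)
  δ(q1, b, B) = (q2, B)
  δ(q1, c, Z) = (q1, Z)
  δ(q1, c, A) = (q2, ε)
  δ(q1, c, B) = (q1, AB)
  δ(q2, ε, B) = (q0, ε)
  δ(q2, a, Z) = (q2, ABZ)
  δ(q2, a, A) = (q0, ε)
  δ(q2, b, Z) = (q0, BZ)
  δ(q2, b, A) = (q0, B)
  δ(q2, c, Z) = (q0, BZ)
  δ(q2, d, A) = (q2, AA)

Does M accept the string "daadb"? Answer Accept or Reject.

(q0, daadb, Z) ⊢ (q1, aadb, BZ) ⊢ (q2, adb, AZ) ⊢ (q0, db, Z) ⊢ (q1, b, BZ) ⊢ (q2, ε, BZ)
All input consumed; state q2 ∈ F.

Accept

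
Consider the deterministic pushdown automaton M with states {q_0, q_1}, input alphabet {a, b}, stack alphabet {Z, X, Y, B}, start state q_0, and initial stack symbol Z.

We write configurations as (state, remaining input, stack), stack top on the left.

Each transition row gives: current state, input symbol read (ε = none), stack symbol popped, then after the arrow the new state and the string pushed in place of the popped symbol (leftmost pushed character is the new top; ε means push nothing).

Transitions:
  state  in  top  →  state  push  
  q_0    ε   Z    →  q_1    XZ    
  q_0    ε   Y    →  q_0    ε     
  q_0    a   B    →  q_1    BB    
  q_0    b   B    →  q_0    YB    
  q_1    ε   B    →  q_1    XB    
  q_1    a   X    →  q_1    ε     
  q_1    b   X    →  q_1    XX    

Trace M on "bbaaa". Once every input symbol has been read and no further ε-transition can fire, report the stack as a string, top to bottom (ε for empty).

(q_0, bbaaa, Z) ⊢ (q_1, bbaaa, XZ) ⊢ (q_1, baaa, XXZ) ⊢ (q_1, aaa, XXXZ) ⊢ (q_1, aa, XXZ) ⊢ (q_1, a, XZ) ⊢ (q_1, ε, Z)
All input consumed in state q_1 with stack Z.

Z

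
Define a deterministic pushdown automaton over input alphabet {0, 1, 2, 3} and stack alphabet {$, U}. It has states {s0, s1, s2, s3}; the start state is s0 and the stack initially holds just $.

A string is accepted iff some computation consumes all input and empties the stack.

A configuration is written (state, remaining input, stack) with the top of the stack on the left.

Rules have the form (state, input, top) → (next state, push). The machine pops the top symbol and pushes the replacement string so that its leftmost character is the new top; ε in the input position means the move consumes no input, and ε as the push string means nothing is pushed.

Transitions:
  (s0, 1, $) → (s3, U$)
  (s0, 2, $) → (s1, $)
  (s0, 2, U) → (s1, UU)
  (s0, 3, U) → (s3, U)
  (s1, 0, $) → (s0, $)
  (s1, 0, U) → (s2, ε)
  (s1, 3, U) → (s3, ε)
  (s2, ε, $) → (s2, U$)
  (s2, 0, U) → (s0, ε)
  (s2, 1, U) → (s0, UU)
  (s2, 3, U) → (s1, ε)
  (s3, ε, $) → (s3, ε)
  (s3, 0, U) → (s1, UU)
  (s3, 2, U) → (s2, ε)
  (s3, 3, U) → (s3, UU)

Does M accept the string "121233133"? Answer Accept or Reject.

Reject

(s0, 121233133, $)
  read 1, top $: go to s3, push U$ → (s3, 21233133, U$)
  read 2, top U: go to s2, push ε → (s2, 1233133, $)
  ε-move, top $: go to s2, push U$ → (s2, 1233133, U$)
  read 1, top U: go to s0, push UU → (s0, 233133, UU$)
  read 2, top U: go to s1, push UU → (s1, 33133, UUU$)
  read 3, top U: go to s3, push ε → (s3, 3133, UU$)
  read 3, top U: go to s3, push UU → (s3, 133, UUU$)
No transition applies at (s3, 133, UUU$); input not fully consumed.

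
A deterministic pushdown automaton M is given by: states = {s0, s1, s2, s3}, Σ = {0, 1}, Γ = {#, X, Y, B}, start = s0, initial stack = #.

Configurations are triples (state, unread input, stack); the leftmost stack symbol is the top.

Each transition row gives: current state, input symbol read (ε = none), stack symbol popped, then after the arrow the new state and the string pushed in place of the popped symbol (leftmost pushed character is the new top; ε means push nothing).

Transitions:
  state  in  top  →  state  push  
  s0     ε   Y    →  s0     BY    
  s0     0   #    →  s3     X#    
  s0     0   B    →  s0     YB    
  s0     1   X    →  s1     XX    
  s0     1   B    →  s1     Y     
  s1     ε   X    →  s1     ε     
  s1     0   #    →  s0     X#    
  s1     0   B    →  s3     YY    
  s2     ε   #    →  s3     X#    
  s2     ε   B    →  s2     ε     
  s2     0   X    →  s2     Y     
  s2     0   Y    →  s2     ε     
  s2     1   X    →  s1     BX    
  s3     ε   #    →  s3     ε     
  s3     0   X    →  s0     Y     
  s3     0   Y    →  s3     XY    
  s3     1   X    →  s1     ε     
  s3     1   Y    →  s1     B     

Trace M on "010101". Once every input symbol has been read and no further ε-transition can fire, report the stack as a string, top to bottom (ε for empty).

(s0, 010101, #) ⊢ (s3, 10101, X#) ⊢ (s1, 0101, #) ⊢ (s0, 101, X#) ⊢ (s1, 01, XX#) ⊢ (s1, 01, X#) ⊢ (s1, 01, #) ⊢ (s0, 1, X#) ⊢ (s1, ε, XX#) ⊢ (s1, ε, X#) ⊢ (s1, ε, #)
All input consumed in state s1 with stack #.

#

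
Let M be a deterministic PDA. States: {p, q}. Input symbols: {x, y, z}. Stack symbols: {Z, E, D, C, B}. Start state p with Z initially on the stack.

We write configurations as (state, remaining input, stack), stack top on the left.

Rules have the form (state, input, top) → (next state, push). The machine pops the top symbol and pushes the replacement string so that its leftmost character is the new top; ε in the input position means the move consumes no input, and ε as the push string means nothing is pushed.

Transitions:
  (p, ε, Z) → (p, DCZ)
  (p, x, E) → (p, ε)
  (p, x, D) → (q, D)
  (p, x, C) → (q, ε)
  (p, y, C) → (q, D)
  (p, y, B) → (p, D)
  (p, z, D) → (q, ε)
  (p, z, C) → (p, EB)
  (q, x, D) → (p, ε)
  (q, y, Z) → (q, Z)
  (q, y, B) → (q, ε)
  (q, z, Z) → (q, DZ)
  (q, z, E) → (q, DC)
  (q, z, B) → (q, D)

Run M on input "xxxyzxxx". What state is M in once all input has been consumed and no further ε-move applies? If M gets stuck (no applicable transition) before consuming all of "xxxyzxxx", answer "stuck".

p

(p, xxxyzxxx, Z)
  ε-move, top Z: go to p, push DCZ → (p, xxxyzxxx, DCZ)
  read x, top D: go to q, push D → (q, xxyzxxx, DCZ)
  read x, top D: go to p, push ε → (p, xyzxxx, CZ)
  read x, top C: go to q, push ε → (q, yzxxx, Z)
  read y, top Z: go to q, push Z → (q, zxxx, Z)
  read z, top Z: go to q, push DZ → (q, xxx, DZ)
  read x, top D: go to p, push ε → (p, xx, Z)
  ε-move, top Z: go to p, push DCZ → (p, xx, DCZ)
  read x, top D: go to q, push D → (q, x, DCZ)
  read x, top D: go to p, push ε → (p, ε, CZ)
All input consumed; M is in state p.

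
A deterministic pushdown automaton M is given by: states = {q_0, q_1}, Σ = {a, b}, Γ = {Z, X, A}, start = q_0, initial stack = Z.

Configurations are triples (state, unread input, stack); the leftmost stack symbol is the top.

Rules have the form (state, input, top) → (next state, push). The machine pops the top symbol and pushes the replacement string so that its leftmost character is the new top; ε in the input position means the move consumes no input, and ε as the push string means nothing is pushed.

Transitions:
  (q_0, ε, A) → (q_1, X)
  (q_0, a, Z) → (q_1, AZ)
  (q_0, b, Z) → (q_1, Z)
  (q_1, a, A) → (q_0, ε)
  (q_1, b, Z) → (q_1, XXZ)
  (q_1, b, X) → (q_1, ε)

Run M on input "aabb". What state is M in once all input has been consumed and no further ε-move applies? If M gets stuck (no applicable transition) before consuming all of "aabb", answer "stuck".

q_1

(q_0, aabb, Z)
  read a, top Z: go to q_1, push AZ → (q_1, abb, AZ)
  read a, top A: go to q_0, push ε → (q_0, bb, Z)
  read b, top Z: go to q_1, push Z → (q_1, b, Z)
  read b, top Z: go to q_1, push XXZ → (q_1, ε, XXZ)
All input consumed; M is in state q_1.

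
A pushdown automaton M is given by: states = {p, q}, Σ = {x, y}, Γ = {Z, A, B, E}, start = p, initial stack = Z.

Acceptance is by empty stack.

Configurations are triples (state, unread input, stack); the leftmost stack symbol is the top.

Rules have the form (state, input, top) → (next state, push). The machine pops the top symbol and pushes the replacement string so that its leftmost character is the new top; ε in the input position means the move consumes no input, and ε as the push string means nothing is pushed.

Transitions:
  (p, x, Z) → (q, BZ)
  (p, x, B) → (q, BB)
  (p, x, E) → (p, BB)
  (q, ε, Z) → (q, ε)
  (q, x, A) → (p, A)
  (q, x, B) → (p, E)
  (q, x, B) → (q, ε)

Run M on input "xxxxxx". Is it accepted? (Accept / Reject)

No computation consumes all input and empties the stack.

Reject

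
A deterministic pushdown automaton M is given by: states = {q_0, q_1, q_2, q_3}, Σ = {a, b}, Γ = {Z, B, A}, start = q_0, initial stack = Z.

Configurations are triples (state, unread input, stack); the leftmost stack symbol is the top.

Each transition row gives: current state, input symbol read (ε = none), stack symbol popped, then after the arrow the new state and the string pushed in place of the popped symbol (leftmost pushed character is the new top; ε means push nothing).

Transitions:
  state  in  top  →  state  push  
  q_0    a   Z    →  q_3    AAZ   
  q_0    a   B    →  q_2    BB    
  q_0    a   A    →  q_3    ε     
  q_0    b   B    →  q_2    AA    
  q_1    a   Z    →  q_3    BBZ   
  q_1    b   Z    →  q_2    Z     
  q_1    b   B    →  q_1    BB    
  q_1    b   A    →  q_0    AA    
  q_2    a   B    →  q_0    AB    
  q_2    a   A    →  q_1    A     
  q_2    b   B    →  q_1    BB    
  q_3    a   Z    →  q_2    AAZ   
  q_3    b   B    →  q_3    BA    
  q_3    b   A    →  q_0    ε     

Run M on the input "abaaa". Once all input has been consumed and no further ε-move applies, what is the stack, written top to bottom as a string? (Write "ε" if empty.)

(q_0, abaaa, Z) ⊢ (q_3, baaa, AAZ) ⊢ (q_0, aaa, AZ) ⊢ (q_3, aa, Z) ⊢ (q_2, a, AAZ) ⊢ (q_1, ε, AAZ)
All input consumed in state q_1 with stack AAZ.

AAZ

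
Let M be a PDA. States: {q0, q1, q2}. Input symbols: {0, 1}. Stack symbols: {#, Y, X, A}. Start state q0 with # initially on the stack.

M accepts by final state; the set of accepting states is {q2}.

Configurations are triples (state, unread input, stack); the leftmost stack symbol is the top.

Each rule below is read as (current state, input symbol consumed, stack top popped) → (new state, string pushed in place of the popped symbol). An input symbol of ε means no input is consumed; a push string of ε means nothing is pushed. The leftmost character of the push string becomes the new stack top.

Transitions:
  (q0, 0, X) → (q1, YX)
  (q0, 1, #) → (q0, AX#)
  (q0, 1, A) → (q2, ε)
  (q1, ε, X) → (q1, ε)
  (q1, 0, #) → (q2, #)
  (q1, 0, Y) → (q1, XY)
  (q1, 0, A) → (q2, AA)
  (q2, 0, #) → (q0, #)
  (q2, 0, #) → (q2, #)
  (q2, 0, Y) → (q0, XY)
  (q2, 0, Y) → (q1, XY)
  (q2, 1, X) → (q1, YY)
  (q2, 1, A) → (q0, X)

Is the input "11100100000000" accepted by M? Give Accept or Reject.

Reject

No computation consumes all input and reaches a final state.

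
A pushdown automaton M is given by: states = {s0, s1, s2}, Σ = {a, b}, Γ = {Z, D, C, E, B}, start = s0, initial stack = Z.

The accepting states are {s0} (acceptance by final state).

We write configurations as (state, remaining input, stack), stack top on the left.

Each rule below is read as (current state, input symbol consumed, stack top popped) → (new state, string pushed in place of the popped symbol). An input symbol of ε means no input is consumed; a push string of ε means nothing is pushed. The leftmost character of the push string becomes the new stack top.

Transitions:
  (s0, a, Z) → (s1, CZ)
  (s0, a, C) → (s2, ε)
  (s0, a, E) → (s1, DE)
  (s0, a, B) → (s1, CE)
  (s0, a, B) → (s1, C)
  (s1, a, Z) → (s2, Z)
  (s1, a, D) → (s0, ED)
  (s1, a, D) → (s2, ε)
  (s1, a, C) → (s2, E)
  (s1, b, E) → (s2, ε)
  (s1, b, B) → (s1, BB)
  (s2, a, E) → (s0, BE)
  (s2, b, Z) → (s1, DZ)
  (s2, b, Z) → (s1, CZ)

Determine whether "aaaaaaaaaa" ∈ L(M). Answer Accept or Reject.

No computation consumes all input and reaches a final state.

Reject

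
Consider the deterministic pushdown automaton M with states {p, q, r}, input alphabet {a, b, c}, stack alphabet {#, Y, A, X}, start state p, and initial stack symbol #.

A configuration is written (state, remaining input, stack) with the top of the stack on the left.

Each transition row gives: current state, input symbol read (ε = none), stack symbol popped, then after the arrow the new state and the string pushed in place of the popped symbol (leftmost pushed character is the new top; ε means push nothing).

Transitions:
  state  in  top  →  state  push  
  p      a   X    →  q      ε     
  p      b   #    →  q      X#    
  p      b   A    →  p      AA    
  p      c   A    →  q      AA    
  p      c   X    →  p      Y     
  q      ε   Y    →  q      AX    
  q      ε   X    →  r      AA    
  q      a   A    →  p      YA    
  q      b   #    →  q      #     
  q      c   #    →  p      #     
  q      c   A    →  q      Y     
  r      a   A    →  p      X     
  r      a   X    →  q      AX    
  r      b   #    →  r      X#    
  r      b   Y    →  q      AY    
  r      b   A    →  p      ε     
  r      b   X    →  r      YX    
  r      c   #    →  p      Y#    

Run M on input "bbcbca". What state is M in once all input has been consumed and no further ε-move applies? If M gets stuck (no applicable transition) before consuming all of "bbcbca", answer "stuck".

stuck

(p, bbcbca, #) ⊢ (q, bcbca, X#) ⊢ (r, bcbca, AA#) ⊢ (p, cbca, A#) ⊢ (q, bca, AA#)
No transition for (q, b, top A); M blocks with input bca remaining.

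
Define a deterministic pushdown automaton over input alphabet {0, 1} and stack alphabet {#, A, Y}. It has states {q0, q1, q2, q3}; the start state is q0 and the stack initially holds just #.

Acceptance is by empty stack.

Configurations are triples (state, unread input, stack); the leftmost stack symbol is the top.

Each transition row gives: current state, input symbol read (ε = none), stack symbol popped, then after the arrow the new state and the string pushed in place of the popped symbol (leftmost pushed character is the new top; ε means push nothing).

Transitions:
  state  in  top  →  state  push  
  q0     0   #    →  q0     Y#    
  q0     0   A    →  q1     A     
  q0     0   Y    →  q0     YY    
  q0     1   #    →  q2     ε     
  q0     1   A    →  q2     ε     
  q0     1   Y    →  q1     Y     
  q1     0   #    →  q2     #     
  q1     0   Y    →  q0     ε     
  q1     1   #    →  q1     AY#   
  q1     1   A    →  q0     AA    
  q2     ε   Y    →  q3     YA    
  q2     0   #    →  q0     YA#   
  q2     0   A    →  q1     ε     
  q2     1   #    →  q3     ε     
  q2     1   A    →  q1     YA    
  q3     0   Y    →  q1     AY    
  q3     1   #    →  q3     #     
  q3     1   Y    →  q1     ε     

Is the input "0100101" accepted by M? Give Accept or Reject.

Accept

(q0, 0100101, #)
  read 0, top #: go to q0, push Y# → (q0, 100101, Y#)
  read 1, top Y: go to q1, push Y → (q1, 00101, Y#)
  read 0, top Y: go to q0, push ε → (q0, 0101, #)
  read 0, top #: go to q0, push Y# → (q0, 101, Y#)
  read 1, top Y: go to q1, push Y → (q1, 01, Y#)
  read 0, top Y: go to q0, push ε → (q0, 1, #)
  read 1, top #: go to q2, push ε → (q2, ε, ε)
All input consumed and the stack is empty.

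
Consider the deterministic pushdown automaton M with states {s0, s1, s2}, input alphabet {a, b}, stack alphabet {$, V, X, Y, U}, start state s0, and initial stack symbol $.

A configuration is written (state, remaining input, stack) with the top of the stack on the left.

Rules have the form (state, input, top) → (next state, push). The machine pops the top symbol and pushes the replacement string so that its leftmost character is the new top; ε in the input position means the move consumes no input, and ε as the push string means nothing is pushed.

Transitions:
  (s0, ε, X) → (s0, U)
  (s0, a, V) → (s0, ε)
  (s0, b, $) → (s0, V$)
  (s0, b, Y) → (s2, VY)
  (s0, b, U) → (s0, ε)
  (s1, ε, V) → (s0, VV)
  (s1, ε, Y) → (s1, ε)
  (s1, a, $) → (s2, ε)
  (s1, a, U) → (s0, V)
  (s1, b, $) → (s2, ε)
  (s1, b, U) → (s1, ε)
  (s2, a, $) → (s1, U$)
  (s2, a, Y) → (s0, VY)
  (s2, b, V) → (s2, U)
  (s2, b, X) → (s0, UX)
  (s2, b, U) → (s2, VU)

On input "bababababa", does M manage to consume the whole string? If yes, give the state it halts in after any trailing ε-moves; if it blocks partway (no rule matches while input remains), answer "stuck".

s0

(s0, bababababa, $)
  read b, top $: go to s0, push V$ → (s0, ababababa, V$)
  read a, top V: go to s0, push ε → (s0, babababa, $)
  read b, top $: go to s0, push V$ → (s0, abababa, V$)
  read a, top V: go to s0, push ε → (s0, bababa, $)
  read b, top $: go to s0, push V$ → (s0, ababa, V$)
  read a, top V: go to s0, push ε → (s0, baba, $)
  read b, top $: go to s0, push V$ → (s0, aba, V$)
  read a, top V: go to s0, push ε → (s0, ba, $)
  read b, top $: go to s0, push V$ → (s0, a, V$)
  read a, top V: go to s0, push ε → (s0, ε, $)
All input consumed; M is in state s0.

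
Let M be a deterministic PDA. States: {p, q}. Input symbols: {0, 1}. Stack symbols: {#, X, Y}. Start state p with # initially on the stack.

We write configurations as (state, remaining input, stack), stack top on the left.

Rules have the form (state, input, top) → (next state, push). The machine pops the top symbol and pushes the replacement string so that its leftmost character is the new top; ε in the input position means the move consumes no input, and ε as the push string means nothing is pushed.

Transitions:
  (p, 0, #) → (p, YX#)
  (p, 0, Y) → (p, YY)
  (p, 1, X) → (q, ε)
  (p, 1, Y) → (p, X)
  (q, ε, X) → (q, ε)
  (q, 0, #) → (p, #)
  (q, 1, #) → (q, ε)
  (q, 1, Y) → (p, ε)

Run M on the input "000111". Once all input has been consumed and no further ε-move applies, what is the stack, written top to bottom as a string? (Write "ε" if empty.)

YX#

(p, 000111, #)
  read 0, top #: go to p, push YX# → (p, 00111, YX#)
  read 0, top Y: go to p, push YY → (p, 0111, YYX#)
  read 0, top Y: go to p, push YY → (p, 111, YYYX#)
  read 1, top Y: go to p, push X → (p, 11, XYYX#)
  read 1, top X: go to q, push ε → (q, 1, YYX#)
  read 1, top Y: go to p, push ε → (p, ε, YX#)
All input consumed in state p with stack YX#.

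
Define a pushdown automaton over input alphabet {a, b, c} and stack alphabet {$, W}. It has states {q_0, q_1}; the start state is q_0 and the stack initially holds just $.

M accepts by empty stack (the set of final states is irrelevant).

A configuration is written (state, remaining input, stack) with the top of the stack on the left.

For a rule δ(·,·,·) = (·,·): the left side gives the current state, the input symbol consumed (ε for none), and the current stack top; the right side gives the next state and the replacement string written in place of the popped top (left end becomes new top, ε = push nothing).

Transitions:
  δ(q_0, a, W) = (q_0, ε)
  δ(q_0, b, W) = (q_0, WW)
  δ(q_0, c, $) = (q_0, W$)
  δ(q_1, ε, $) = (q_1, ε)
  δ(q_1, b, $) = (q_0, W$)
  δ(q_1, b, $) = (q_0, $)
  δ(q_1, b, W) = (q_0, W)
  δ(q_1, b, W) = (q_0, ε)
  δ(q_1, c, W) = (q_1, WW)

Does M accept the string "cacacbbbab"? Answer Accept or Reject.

No computation consumes all input and empties the stack.

Reject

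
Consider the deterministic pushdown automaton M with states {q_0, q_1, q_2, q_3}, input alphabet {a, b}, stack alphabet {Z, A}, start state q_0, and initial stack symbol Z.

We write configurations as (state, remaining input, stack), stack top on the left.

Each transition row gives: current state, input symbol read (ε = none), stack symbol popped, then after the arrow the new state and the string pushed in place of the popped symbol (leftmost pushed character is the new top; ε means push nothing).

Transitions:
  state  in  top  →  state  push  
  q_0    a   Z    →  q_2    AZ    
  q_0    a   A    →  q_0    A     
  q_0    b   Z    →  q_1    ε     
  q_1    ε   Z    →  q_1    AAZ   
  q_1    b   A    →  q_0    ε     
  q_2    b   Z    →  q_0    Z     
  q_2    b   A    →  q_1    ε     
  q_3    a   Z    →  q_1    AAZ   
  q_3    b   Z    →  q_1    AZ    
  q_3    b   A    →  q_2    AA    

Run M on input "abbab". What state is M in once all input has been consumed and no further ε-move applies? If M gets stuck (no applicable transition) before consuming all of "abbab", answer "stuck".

(q_0, abbab, Z) ⊢ (q_2, bbab, AZ) ⊢ (q_1, bab, Z) ⊢ (q_1, bab, AAZ) ⊢ (q_0, ab, AZ) ⊢ (q_0, b, AZ)
No transition for (q_0, b, top A); M blocks with input b remaining.

stuck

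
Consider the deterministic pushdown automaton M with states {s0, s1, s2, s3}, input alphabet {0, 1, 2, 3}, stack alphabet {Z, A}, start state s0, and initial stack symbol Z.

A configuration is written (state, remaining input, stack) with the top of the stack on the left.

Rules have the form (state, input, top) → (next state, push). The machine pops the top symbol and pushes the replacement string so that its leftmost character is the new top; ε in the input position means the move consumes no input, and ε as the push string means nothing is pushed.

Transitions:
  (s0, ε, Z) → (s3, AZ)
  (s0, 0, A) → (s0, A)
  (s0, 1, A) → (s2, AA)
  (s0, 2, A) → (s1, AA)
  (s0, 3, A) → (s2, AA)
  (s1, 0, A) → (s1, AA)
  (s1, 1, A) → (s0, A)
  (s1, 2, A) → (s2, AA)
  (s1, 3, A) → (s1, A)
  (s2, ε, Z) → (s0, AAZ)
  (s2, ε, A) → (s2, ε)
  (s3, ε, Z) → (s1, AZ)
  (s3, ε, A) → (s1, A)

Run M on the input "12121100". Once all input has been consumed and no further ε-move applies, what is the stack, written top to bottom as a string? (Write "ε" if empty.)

(s0, 12121100, Z) ⊢ (s3, 12121100, AZ) ⊢ (s1, 12121100, AZ) ⊢ (s0, 2121100, AZ) ⊢ (s1, 121100, AAZ) ⊢ (s0, 21100, AAZ) ⊢ (s1, 1100, AAAZ) ⊢ (s0, 100, AAAZ) ⊢ (s2, 00, AAAAZ) ⊢ (s2, 00, AAAZ) ⊢ (s2, 00, AAZ) ⊢ (s2, 00, AZ) ⊢ (s2, 00, Z) ⊢ (s0, 00, AAZ) ⊢ (s0, 0, AAZ) ⊢ (s0, ε, AAZ)
All input consumed in state s0 with stack AAZ.

AAZ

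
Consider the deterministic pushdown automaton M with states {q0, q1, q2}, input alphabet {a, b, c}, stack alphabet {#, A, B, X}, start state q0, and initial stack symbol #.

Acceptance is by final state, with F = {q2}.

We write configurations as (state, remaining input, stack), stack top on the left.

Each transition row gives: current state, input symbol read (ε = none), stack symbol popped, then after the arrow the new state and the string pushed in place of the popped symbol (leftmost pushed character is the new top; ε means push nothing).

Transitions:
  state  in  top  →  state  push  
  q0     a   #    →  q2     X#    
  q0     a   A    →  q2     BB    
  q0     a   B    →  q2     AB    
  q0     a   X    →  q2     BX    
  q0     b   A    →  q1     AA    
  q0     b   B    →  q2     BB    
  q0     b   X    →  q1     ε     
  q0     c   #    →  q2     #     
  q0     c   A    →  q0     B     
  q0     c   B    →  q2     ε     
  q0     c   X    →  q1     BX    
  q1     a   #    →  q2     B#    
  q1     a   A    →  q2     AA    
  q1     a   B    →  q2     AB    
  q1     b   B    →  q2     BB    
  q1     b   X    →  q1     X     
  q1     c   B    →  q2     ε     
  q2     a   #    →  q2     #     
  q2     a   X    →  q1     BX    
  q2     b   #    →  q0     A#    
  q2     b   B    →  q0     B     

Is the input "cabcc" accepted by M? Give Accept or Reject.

Accept

(q0, cabcc, #)
  read c, top #: go to q2, push # → (q2, abcc, #)
  read a, top #: go to q2, push # → (q2, bcc, #)
  read b, top #: go to q0, push A# → (q0, cc, A#)
  read c, top A: go to q0, push B → (q0, c, B#)
  read c, top B: go to q2, push ε → (q2, ε, #)
All input consumed; state q2 ∈ F.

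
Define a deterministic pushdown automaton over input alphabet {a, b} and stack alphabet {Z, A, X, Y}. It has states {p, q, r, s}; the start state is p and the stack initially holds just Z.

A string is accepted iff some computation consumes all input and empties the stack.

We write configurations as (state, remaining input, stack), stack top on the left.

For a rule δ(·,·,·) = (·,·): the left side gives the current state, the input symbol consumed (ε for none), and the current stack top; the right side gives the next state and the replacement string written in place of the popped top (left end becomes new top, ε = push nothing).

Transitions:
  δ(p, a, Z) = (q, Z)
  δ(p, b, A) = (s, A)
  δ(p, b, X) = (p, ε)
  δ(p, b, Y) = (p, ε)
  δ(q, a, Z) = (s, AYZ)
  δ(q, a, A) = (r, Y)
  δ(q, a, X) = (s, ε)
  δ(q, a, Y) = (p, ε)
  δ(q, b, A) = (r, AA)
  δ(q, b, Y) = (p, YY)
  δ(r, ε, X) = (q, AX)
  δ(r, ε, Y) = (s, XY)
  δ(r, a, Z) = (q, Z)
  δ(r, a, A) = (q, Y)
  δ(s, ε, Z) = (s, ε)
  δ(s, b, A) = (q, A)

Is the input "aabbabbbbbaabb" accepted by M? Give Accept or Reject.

(p, aabbabbbbbaabb, Z)
  read a, top Z: go to q, push Z → (q, abbabbbbbaabb, Z)
  read a, top Z: go to s, push AYZ → (s, bbabbbbbaabb, AYZ)
  read b, top A: go to q, push A → (q, babbbbbaabb, AYZ)
  read b, top A: go to r, push AA → (r, abbbbbaabb, AAYZ)
  read a, top A: go to q, push Y → (q, bbbbbaabb, YAYZ)
  read b, top Y: go to p, push YY → (p, bbbbaabb, YYAYZ)
  read b, top Y: go to p, push ε → (p, bbbaabb, YAYZ)
  read b, top Y: go to p, push ε → (p, bbaabb, AYZ)
  read b, top A: go to s, push A → (s, baabb, AYZ)
  read b, top A: go to q, push A → (q, aabb, AYZ)
  read a, top A: go to r, push Y → (r, abb, YYZ)
  ε-move, top Y: go to s, push XY → (s, abb, XYYZ)
No transition applies at (s, abb, XYYZ); input not fully consumed.

Reject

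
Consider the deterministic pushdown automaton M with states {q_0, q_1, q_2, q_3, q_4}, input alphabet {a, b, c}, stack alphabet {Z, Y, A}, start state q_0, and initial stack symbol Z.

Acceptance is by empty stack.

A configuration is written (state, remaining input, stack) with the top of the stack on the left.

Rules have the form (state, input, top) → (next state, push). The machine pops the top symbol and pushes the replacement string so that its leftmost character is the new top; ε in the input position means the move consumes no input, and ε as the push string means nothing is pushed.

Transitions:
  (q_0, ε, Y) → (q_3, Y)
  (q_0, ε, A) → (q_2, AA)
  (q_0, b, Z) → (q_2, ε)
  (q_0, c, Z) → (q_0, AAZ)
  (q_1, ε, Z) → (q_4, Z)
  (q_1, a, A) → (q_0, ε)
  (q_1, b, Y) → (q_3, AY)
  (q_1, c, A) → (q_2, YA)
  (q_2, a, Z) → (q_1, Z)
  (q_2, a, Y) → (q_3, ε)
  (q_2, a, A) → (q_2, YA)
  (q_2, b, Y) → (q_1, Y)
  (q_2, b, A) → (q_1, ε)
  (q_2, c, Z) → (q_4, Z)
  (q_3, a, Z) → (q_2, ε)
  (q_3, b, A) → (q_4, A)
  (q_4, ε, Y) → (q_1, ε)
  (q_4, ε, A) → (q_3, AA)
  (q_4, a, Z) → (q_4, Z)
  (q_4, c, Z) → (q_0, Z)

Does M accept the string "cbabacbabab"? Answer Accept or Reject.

(q_0, cbabacbabab, Z)
  read c, top Z: go to q_0, push AAZ → (q_0, babacbabab, AAZ)
  ε-move, top A: go to q_2, push AA → (q_2, babacbabab, AAAZ)
  read b, top A: go to q_1, push ε → (q_1, abacbabab, AAZ)
  read a, top A: go to q_0, push ε → (q_0, bacbabab, AZ)
  ε-move, top A: go to q_2, push AA → (q_2, bacbabab, AAZ)
  read b, top A: go to q_1, push ε → (q_1, acbabab, AZ)
  read a, top A: go to q_0, push ε → (q_0, cbabab, Z)
  read c, top Z: go to q_0, push AAZ → (q_0, babab, AAZ)
  ε-move, top A: go to q_2, push AA → (q_2, babab, AAAZ)
  read b, top A: go to q_1, push ε → (q_1, abab, AAZ)
  read a, top A: go to q_0, push ε → (q_0, bab, AZ)
  ε-move, top A: go to q_2, push AA → (q_2, bab, AAZ)
  read b, top A: go to q_1, push ε → (q_1, ab, AZ)
  read a, top A: go to q_0, push ε → (q_0, b, Z)
  read b, top Z: go to q_2, push ε → (q_2, ε, ε)
All input consumed and the stack is empty.

Accept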